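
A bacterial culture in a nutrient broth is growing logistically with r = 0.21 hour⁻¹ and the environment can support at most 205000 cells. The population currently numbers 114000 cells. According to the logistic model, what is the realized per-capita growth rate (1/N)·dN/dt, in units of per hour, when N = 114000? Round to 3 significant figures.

0.0932 per hour

(1/N)·dN/dt = r(1 − N/K) = 0.21 × (1 − 114000/205000).
= 0.21 × 0.4439 = 0.09322.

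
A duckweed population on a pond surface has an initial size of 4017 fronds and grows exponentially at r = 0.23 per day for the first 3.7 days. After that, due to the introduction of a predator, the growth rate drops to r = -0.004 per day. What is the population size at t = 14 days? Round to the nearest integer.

9028 fronds

Phase 1: N(3.7) = 4017·e^(0.23×3.7) = 4017·e^0.851 = 9407.76.
Phase 2 runs for 14 − 3.7 = 10.3 days at r = -0.004.
N(14) = 9407.76·e^(-0.004×10.3) = 9407.76·e^-0.0412 = 9028.04.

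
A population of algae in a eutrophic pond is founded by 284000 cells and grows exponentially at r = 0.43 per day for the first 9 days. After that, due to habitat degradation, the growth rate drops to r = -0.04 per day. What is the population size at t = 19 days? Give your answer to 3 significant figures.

9130000 cells

Phase 1: N(9) = 284000·e^(0.43×9) = 284000·e^3.87 = 1.361564×10^7.
Phase 2 runs for 19 − 9 = 10 days at r = -0.04.
N(19) = 1.361564×10^7·e^(-0.04×10) = 1.361564×10^7·e^-0.4 = 9.126835×10^6.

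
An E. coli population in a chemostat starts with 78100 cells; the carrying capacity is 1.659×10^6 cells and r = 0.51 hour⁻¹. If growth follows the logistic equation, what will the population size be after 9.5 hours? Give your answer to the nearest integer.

A = (K − N₀)/N₀ = (1.659×10^6 − 78100)/78100 = 20.242.
N(t) = K/(1 + A·e^(−rt)) = 1.659×10^6/(1 + 20.242×e^(−0.51×9.5)).
e^(−4.845) = 0.0078676; denominator = 1 + 20.242×0.0078676 = 1.1593.
N = 1.659×10^6/1.1593 = 1.43109×10^6.

1431090 cells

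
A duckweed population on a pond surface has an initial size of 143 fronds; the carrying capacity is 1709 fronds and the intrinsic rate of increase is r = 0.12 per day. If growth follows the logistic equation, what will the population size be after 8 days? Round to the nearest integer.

329 fronds

A = (K − N₀)/N₀ = (1709 − 143)/143 = 10.951.
N(t) = K/(1 + A·e^(−rt)) = 1709/(1 + 10.951×e^(−0.12×8)).
e^(−0.96) = 0.38289; denominator = 1 + 10.951×0.38289 = 5.1931.
N = 1709/5.1931 = 329.092.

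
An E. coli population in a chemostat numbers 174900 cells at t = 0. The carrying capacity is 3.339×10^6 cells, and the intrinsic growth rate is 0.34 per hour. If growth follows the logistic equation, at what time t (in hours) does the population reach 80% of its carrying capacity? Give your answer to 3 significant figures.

12.6 hours

A = (K − N₀)/N₀ = (3.339×10^6 − 174900)/174900 = 18.091.
Solve 3.339×10^6/(1 + 18.091·e^(−0.34t)) = 2.6712×10^6: 1 + 18.091·e^(−0.34t) = 1.25, so e^(−0.34t) = 0.0138191.
−0.34·t = ln(0.0138191) = -4.2817, so t = 4.2817/0.34 = 12.593.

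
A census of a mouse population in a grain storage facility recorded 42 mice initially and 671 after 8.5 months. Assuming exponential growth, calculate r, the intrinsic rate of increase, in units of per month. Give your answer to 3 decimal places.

0.326 per month

From N(t) = N₀·e^(rt): e^(r·8.5) = 671/42 = 15.976.
r·8.5 = ln(15.976) = 2.7711, so r = 2.7711/8.5 = 0.32601.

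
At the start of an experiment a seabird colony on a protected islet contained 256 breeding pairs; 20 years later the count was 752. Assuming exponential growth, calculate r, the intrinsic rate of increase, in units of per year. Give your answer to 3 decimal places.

From N(t) = N₀·e^(rt): e^(r·20) = 752/256 = 2.9375.
r·20 = ln(2.9375) = 1.0776, so r = 1.0776/20 = 0.053878.

0.054 per year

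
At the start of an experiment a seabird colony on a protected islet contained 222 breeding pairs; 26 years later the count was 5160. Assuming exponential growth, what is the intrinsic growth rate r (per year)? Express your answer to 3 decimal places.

0.121 per year

From N(t) = N₀·e^(rt): e^(r·26) = 5160/222 = 23.243.
r·26 = ln(23.243) = 3.146, so r = 3.146/26 = 0.121.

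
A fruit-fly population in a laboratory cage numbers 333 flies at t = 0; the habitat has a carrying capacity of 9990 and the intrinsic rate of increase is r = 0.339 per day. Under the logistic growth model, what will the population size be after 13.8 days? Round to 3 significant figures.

7870 flies

A = (K − N₀)/N₀ = (9990 − 333)/333 = 29.
N(t) = K/(1 + A·e^(−rt)) = 9990/(1 + 29×e^(−0.339×13.8)).
e^(−4.678) = 0.0092957; denominator = 1 + 29×0.0092957 = 1.2696.
N = 9990/1.2696 = 7868.77.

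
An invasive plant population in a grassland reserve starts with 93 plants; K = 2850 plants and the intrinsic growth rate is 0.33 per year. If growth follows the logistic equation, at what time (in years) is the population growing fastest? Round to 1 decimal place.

Logistic growth is fastest at N = K/2 = 1425.
A = (K − N₀)/N₀ = 29.645. Set K/(1 + A·e^(−rt)) = K/2 → A·e^(−rt) = 1.
e^(−0.33t) = 1/29.645 = 0.0337323, so t = ln(29.645)/0.33 = 3.3893/0.33 = 10.271.

10.3 years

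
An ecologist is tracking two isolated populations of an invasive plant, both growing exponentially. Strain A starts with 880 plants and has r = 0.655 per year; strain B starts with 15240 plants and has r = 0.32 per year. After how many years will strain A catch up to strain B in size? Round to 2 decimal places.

8.51 years

Set 880·e^(0.655t) = 15240·e^(0.32t).
e^((0.655 − 0.32)t) = 15240/880 → e^(0.335·t) = 17.318.
0.335·t = ln(17.318) = 2.8518, so t = 2.8518/0.335 = 8.5127.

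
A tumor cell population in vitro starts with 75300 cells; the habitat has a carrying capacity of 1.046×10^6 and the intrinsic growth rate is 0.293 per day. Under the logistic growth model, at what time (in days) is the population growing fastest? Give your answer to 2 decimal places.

Logistic growth is fastest at N = K/2 = 523000.
A = (K − N₀)/N₀ = 12.891. Set K/(1 + A·e^(−rt)) = K/2 → A·e^(−rt) = 1.
e^(−0.293t) = 1/12.891 = 0.0775729, so t = ln(12.891)/0.293 = 2.5565/0.293 = 8.7254.

8.73 days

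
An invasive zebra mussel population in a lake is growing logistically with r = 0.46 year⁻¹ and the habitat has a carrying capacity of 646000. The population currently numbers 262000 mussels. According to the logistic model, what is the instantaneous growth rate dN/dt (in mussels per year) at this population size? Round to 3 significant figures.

dN/dt = rN(1 − N/K) = 0.46 × 262000 × (1 − 262000/646000).
1 − 262000/646000 = 0.59443; dN/dt = 0.46 × 262000 × 0.59443 = 71640.

71600 mussels per year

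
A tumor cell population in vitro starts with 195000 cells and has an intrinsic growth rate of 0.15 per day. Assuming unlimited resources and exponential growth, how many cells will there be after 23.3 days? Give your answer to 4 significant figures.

6425000 cells

N(t) = N₀·e^(rt) = 195000 × e^(0.15×23.3) = 195000 × e^3.495.
e^3.495 ≈ 32.95, so N ≈ 195000 × 32.95 = 6.425306×10^6.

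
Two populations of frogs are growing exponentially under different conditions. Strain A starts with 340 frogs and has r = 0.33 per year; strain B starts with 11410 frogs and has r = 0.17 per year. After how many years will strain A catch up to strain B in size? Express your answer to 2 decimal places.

Set 340·e^(0.33t) = 11410·e^(0.17t).
e^((0.33 − 0.17)t) = 11410/340 → e^(0.16·t) = 33.559.
0.16·t = ln(33.559) = 3.5133, so t = 3.5133/0.16 = 21.958.

21.96 years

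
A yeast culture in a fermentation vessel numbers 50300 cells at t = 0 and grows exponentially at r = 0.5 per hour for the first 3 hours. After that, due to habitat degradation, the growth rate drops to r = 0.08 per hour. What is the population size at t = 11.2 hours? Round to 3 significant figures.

Phase 1: N(3) = 50300·e^(0.5×3) = 50300·e^1.5 = 225429.
Phase 2 runs for 11.2 − 3 = 8.2 hours at r = 0.08.
N(11.2) = 225429·e^(0.08×8.2) = 225429·e^0.656 = 434417.

434000 cells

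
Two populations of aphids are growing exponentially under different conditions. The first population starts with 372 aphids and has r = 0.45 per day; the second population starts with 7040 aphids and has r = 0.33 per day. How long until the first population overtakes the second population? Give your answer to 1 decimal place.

Set 372·e^(0.45t) = 7040·e^(0.33t).
e^((0.45 − 0.33)t) = 7040/372 → e^(0.12·t) = 18.925.
0.12·t = ln(18.925) = 2.9405, so t = 2.9405/0.12 = 24.504.

24.5 days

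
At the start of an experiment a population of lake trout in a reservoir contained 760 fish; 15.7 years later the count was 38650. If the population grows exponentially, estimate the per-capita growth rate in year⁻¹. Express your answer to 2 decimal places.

From N(t) = N₀·e^(rt): e^(r·15.7) = 38650/760 = 50.855.
r·15.7 = ln(50.855) = 3.929, so r = 3.929/15.7 = 0.25025.

0.25 per year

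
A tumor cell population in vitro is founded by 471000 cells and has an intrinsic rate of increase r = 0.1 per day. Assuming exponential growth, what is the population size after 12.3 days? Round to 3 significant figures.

N(t) = N₀·e^(rt) = 471000 × e^(0.1×12.3) = 471000 × e^1.23.
e^1.23 ≈ 3.4212, so N ≈ 471000 × 3.4212 = 1.611399×10^6.

1610000 cells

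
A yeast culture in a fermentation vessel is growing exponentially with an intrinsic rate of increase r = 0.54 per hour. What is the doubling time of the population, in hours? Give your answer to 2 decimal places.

Doubling time t_d = ln(2)/r = 0.6931/0.54 = 1.2836.

1.28 hours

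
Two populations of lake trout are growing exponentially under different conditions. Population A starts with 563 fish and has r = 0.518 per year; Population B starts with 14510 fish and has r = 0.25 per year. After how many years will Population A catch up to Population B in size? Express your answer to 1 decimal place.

Set 563·e^(0.518t) = 14510·e^(0.25t).
e^((0.518 − 0.25)t) = 14510/563 → e^(0.268·t) = 25.773.
0.268·t = ln(25.773) = 3.2493, so t = 3.2493/0.268 = 12.124.

12.1 years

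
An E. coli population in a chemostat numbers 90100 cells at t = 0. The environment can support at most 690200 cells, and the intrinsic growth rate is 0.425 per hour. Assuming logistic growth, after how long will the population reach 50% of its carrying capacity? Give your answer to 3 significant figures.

4.46 hours

A = (K − N₀)/N₀ = (690200 − 90100)/90100 = 6.6604.
Solve 690200/(1 + 6.6604·e^(−0.425t)) = 345100: 1 + 6.6604·e^(−0.425t) = 2, so e^(−0.425t) = 0.150142.
−0.425·t = ln(0.150142) = -1.8962, so t = 1.8962/0.425 = 4.4616.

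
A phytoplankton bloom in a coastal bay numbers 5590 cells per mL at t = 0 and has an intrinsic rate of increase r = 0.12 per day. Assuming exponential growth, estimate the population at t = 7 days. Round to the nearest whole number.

12948 cells per mL

N(t) = N₀·e^(rt) = 5590 × e^(0.12×7) = 5590 × e^0.84.
e^0.84 ≈ 2.3164, so N ≈ 5590 × 2.3164 = 12948.5.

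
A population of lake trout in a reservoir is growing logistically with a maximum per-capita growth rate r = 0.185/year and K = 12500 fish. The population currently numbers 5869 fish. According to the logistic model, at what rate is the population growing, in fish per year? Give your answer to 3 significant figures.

dN/dt = rN(1 − N/K) = 0.185 × 5869 × (1 − 5869/12500).
1 − 5869/12500 = 0.53048; dN/dt = 0.185 × 5869 × 0.53048 = 575.98.

576 fish per year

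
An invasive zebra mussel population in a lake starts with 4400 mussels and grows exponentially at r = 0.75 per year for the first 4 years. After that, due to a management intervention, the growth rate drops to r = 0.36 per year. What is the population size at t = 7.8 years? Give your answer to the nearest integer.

Phase 1: N(4) = 4400·e^(0.75×4) = 4400·e^3 = 88376.4.
Phase 2 runs for 7.8 − 4 = 3.8 years at r = 0.36.
N(7.8) = 88376.4·e^(0.36×3.8) = 88376.4·e^1.368 = 347097.

347097 mussels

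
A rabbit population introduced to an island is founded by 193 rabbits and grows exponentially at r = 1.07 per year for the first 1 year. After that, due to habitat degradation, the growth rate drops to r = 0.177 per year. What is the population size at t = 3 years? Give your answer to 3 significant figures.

802 rabbits

Phase 1: N(1) = 193·e^(1.07×1) = 193·e^1.07 = 562.668.
Phase 2 runs for 3 − 1 = 2 years at r = 0.177.
N(3) = 562.668·e^(0.177×2) = 562.668·e^0.354 = 801.664.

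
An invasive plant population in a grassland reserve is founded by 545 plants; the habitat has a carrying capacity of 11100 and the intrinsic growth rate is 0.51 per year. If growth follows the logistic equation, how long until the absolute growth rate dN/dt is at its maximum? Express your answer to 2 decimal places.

5.81 years

Logistic growth is fastest at N = K/2 = 5550.
A = (K − N₀)/N₀ = 19.367. Set K/(1 + A·e^(−rt)) = K/2 → A·e^(−rt) = 1.
e^(−0.51t) = 1/19.367 = 0.0516343, so t = ln(19.367)/0.51 = 2.9636/0.51 = 5.8109.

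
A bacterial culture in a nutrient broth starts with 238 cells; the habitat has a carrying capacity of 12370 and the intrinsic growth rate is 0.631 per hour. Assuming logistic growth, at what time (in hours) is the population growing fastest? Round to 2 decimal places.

6.23 hours

Logistic growth is fastest at N = K/2 = 6185.
A = (K − N₀)/N₀ = 50.975. Set K/(1 + A·e^(−rt)) = K/2 → A·e^(−rt) = 1.
e^(−0.631t) = 1/50.975 = 0.0196175, so t = ln(50.975)/0.631 = 3.9313/0.631 = 6.2303.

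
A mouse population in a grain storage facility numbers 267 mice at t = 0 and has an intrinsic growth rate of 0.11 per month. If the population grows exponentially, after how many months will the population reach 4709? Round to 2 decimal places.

Set N₀·e^(rt) = 4709: e^(0.11·t) = 4709/267 = 17.637.
0.11·t = ln(17.637) = 2.87, so t = 2.87/0.11 = 26.091.

26.09 months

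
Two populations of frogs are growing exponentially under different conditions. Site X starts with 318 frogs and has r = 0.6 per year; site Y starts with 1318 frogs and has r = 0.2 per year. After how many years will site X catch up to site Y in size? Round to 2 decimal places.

Set 318·e^(0.6t) = 1318·e^(0.2t).
e^((0.6 − 0.2)t) = 1318/318 → e^(0.4·t) = 4.1447.
0.4·t = ln(4.1447) = 1.4218, so t = 1.4218/0.4 = 3.5545.

3.55 years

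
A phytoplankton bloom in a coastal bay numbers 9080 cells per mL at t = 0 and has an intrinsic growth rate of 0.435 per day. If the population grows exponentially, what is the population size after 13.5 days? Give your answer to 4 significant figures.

N(t) = N₀·e^(rt) = 9080 × e^(0.435×13.5) = 9080 × e^5.872.
e^5.872 ≈ 355.14, so N ≈ 9080 × 355.14 = 3.224632×10^6.

3225000 cells per mL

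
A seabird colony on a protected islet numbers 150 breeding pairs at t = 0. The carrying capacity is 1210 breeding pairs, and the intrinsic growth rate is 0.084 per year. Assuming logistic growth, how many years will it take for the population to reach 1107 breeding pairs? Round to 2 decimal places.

A = (K − N₀)/N₀ = (1210 − 150)/150 = 7.0667.
Solve 1210/(1 + 7.0667·e^(−0.084t)) = 1107: 1 + 7.0667·e^(−0.084t) = 1.093, so e^(−0.084t) = 0.0131666.
−0.084·t = ln(0.0131666) = -4.3301, so t = 4.3301/0.084 = 51.548.

51.55 years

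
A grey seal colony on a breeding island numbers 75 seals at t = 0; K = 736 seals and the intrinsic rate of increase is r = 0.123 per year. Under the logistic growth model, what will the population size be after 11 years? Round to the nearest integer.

225 seals

A = (K − N₀)/N₀ = (736 − 75)/75 = 8.8133.
N(t) = K/(1 + A·e^(−rt)) = 736/(1 + 8.8133×e^(−0.123×11)).
e^(−1.353) = 0.25846; denominator = 1 + 8.8133×0.25846 = 3.2779.
N = 736/3.2779 = 224.532.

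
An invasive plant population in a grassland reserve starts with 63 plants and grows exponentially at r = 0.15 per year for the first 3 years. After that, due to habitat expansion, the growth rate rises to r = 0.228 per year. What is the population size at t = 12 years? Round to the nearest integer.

769 plants

Phase 1: N(3) = 63·e^(0.15×3) = 63·e^0.45 = 98.8037.
Phase 2 runs for 12 − 3 = 9 years at r = 0.228.
N(12) = 98.8037·e^(0.228×9) = 98.8037·e^2.052 = 769.034.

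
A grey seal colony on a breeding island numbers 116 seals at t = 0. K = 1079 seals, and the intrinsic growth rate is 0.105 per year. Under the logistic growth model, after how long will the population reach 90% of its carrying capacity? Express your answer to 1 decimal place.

41.1 years

A = (K − N₀)/N₀ = (1079 − 116)/116 = 8.3017.
Solve 1079/(1 + 8.3017·e^(−0.105t)) = 971.1: 1 + 8.3017·e^(−0.105t) = 1.1111, so e^(−0.105t) = 0.0133841.
−0.105·t = ln(0.0133841) = -4.3137, so t = 4.3137/0.105 = 41.083.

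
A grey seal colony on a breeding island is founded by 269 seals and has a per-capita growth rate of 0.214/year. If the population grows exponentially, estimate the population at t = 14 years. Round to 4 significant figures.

5381 seals

N(t) = N₀·e^(rt) = 269 × e^(0.214×14) = 269 × e^2.996.
e^2.996 ≈ 20.005, so N ≈ 269 × 20.005 = 5381.44.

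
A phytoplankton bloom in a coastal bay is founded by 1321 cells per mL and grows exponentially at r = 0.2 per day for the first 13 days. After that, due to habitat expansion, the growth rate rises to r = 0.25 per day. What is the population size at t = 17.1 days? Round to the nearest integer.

Phase 1: N(13) = 1321·e^(0.2×13) = 1321·e^2.6 = 17785.6.
Phase 2 runs for 17.1 − 13 = 4.1 days at r = 0.25.
N(17.1) = 17785.6·e^(0.25×4.1) = 17785.6·e^1.025 = 49570.2.

49570 cells per mL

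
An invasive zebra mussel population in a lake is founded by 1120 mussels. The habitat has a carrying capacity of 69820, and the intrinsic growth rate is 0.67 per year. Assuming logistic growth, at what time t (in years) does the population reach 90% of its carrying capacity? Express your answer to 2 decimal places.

9.42 years

A = (K − N₀)/N₀ = (69820 − 1120)/1120 = 61.339.
Solve 69820/(1 + 61.339·e^(−0.67t)) = 62838: 1 + 61.339·e^(−0.67t) = 1.1111, so e^(−0.67t) = 0.00181142.
−0.67·t = ln(0.00181142) = -6.3136, so t = 6.3136/0.67 = 9.4234.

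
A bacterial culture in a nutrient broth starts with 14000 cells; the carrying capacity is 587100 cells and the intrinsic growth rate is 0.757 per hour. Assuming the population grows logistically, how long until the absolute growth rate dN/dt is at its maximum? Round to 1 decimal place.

Logistic growth is fastest at N = K/2 = 293550.
A = (K − N₀)/N₀ = 40.936. Set K/(1 + A·e^(−rt)) = K/2 → A·e^(−rt) = 1.
e^(−0.757t) = 1/40.936 = 0.0244285, so t = ln(40.936)/0.757 = 3.712/0.757 = 4.9036.

4.9 hours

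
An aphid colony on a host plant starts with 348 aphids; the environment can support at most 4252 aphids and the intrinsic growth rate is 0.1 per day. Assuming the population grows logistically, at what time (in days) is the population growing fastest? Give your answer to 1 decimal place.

24.2 days

Logistic growth is fastest at N = K/2 = 2126.
A = (K − N₀)/N₀ = 11.218. Set K/(1 + A·e^(−rt)) = K/2 → A·e^(−rt) = 1.
e^(−0.1t) = 1/11.218 = 0.0891393, so t = ln(11.218)/0.1 = 2.4176/0.1 = 24.176.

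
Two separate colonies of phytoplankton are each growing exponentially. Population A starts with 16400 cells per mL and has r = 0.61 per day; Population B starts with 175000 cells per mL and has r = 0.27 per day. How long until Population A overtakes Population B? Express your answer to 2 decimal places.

6.96 days

Set 16400·e^(0.61t) = 175000·e^(0.27t).
e^((0.61 − 0.27)t) = 175000/16400 → e^(0.34·t) = 10.671.
0.34·t = ln(10.671) = 2.3675, so t = 2.3675/0.34 = 6.9632.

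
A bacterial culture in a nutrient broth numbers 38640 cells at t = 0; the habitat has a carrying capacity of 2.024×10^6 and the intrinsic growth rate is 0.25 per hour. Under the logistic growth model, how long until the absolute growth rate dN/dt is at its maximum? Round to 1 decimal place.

Logistic growth is fastest at N = K/2 = 1.012×10^6.
A = (K − N₀)/N₀ = 51.381. Set K/(1 + A·e^(−rt)) = K/2 → A·e^(−rt) = 1.
e^(−0.25t) = 1/51.381 = 0.0194625, so t = ln(51.381)/0.25 = 3.9393/0.25 = 15.757.

15.8 hours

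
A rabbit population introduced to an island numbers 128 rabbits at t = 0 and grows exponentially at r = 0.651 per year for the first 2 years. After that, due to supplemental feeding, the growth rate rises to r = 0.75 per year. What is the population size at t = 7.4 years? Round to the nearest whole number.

Phase 1: N(2) = 128·e^(0.651×2) = 128·e^1.302 = 470.61.
Phase 2 runs for 7.4 − 2 = 5.4 years at r = 0.75.
N(7.4) = 470.61·e^(0.75×5.4) = 470.61·e^4.05 = 27011.8.

27012 rabbits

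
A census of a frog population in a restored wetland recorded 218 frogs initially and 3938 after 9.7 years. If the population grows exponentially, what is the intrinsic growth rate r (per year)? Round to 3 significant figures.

0.298 per year

From N(t) = N₀·e^(rt): e^(r·9.7) = 3938/218 = 18.064.
r·9.7 = ln(18.064) = 2.8939, so r = 2.8939/9.7 = 0.29834.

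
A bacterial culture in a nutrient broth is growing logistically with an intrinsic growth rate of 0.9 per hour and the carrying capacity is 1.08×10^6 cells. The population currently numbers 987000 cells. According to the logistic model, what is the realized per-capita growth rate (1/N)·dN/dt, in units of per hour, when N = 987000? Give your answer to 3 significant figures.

(1/N)·dN/dt = r(1 − N/K) = 0.9 × (1 − 987000/1.08×10^6).
= 0.9 × 0.086111 = 0.0775.

0.0775 per hour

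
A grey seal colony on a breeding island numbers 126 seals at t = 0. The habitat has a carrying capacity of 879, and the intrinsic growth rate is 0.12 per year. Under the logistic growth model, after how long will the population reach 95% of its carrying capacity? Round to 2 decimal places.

39.44 years

A = (K − N₀)/N₀ = (879 − 126)/126 = 5.9762.
Solve 879/(1 + 5.9762·e^(−0.12t)) = 835.05: 1 + 5.9762·e^(−0.12t) = 1.0526, so e^(−0.12t) = 0.00880688.
−0.12·t = ln(0.00880688) = -4.7322, so t = 4.7322/0.12 = 39.435.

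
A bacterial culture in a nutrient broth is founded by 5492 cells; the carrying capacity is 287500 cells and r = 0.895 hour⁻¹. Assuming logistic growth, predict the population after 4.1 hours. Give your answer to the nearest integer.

124521 cells

A = (K − N₀)/N₀ = (287500 − 5492)/5492 = 51.349.
N(t) = K/(1 + A·e^(−rt)) = 287500/(1 + 51.349×e^(−0.895×4.1)).
e^(−3.669) = 0.025489; denominator = 1 + 51.349×0.025489 = 2.3088.
N = 287500/2.3088 = 124521.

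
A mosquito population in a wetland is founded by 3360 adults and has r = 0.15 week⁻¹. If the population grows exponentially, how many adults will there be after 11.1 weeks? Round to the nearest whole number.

17760 adults

N(t) = N₀·e^(rt) = 3360 × e^(0.15×11.1) = 3360 × e^1.665.
e^1.665 ≈ 5.2857, so N ≈ 3360 × 5.2857 = 17759.9.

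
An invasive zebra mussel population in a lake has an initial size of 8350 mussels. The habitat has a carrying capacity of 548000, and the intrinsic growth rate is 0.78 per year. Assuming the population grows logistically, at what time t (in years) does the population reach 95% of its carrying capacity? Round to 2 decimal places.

9.12 years

A = (K − N₀)/N₀ = (548000 − 8350)/8350 = 64.629.
Solve 548000/(1 + 64.629·e^(−0.78t)) = 520600: 1 + 64.629·e^(−0.78t) = 1.0526, so e^(−0.78t) = 0.000814368.
−0.78·t = ln(0.000814368) = -7.1131, so t = 7.1131/0.78 = 9.1194.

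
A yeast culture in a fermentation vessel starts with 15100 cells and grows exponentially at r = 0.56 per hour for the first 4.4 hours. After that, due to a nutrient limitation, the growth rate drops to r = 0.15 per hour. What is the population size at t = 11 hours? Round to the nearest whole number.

477562 cells

Phase 1: N(4.4) = 15100·e^(0.56×4.4) = 15100·e^2.464 = 177451.
Phase 2 runs for 11 − 4.4 = 6.6 hours at r = 0.15.
N(11) = 177451·e^(0.15×6.6) = 177451·e^0.99 = 477562.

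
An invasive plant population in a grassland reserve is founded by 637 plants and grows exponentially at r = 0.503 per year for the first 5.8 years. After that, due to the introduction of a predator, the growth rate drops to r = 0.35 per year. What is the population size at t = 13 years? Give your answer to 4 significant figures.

146400 plants

Phase 1: N(5.8) = 637·e^(0.503×5.8) = 637·e^2.917 = 11780.1.
Phase 2 runs for 13 − 5.8 = 7.2 years at r = 0.35.
N(13) = 11780.1·e^(0.35×7.2) = 11780.1·e^2.52 = 146411.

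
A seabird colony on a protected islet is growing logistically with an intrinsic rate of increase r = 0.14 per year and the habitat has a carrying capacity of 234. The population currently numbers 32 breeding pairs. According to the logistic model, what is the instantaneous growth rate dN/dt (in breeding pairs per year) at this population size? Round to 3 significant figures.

dN/dt = rN(1 − N/K) = 0.14 × 32 × (1 − 32/234).
1 − 32/234 = 0.86325; dN/dt = 0.14 × 32 × 0.86325 = 3.8674.

3.87 breeding pairs per year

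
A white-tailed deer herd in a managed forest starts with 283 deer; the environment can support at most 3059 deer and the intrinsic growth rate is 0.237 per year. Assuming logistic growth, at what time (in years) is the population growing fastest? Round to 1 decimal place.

9.6 years

Logistic growth is fastest at N = K/2 = 1529.5.
A = (K − N₀)/N₀ = 9.8092. Set K/(1 + A·e^(−rt)) = K/2 → A·e^(−rt) = 1.
e^(−0.237t) = 1/9.8092 = 0.101945, so t = ln(9.8092)/0.237 = 2.2833/0.237 = 9.6343.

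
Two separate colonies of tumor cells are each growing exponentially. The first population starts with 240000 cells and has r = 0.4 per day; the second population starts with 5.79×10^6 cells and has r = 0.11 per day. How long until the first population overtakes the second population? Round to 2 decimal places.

Set 240000·e^(0.4t) = 5.79×10^6·e^(0.11t).
e^((0.4 − 0.11)t) = 5.79×10^6/240000 → e^(0.29·t) = 24.125.
0.29·t = ln(24.125) = 3.1832, so t = 3.1832/0.29 = 10.977.

10.98 days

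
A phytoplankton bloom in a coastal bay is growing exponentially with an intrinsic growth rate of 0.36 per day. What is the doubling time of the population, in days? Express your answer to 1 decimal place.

Doubling time t_d = ln(2)/r = 0.6931/0.36 = 1.9254.

1.9 days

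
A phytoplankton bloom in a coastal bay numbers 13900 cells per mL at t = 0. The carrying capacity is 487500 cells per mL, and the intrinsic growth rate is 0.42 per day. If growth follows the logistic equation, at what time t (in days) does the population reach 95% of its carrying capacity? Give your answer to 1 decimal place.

15.4 days

A = (K − N₀)/N₀ = (487500 − 13900)/13900 = 34.072.
Solve 487500/(1 + 34.072·e^(−0.42t)) = 463125: 1 + 34.072·e^(−0.42t) = 1.0526, so e^(−0.42t) = 0.00154472.
−0.42·t = ln(0.00154472) = -6.4729, so t = 6.4729/0.42 = 15.412.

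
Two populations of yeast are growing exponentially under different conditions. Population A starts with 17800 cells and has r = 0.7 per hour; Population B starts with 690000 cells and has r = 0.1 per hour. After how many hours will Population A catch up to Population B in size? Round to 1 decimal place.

6.1 hours

Set 17800·e^(0.7t) = 690000·e^(0.1t).
e^((0.7 − 0.1)t) = 690000/17800 → e^(0.6·t) = 38.764.
0.6·t = ln(38.764) = 3.6575, so t = 3.6575/0.6 = 6.0958.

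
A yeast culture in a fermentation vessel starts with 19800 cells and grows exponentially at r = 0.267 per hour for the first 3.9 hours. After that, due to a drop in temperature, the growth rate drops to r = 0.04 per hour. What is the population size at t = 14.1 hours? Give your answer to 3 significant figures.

84400 cells

Phase 1: N(3.9) = 19800·e^(0.267×3.9) = 19800·e^1.041 = 56091.4.
Phase 2 runs for 14.1 − 3.9 = 10.2 hours at r = 0.04.
N(14.1) = 56091.4·e^(0.04×10.2) = 56091.4·e^0.408 = 84350.6.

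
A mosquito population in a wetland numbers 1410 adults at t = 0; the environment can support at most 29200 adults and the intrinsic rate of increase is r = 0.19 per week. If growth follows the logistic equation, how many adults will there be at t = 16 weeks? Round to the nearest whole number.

15030 adults

A = (K − N₀)/N₀ = (29200 − 1410)/1410 = 19.709.
N(t) = K/(1 + A·e^(−rt)) = 29200/(1 + 19.709×e^(−0.19×16)).
e^(−3.04) = 0.047835; denominator = 1 + 19.709×0.047835 = 1.9428.
N = 29200/1.9428 = 15029.9.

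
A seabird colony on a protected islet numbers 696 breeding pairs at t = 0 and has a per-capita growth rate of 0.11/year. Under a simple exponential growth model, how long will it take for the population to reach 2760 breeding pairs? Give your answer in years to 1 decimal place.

Set N₀·e^(rt) = 2760: e^(0.11·t) = 2760/696 = 3.9655.
0.11·t = ln(3.9655) = 1.3776, so t = 1.3776/0.11 = 12.524.

12.5 years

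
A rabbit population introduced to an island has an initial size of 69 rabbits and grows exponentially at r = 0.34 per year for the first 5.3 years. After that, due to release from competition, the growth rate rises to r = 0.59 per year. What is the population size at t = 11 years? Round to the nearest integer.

12078 rabbits

Phase 1: N(5.3) = 69·e^(0.34×5.3) = 69·e^1.802 = 418.261.
Phase 2 runs for 11 − 5.3 = 5.7 years at r = 0.59.
N(11) = 418.261·e^(0.59×5.7) = 418.261·e^3.363 = 12077.6.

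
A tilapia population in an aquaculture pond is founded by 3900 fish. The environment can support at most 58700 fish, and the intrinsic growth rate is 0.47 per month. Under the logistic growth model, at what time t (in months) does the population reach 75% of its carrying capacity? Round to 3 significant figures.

A = (K − N₀)/N₀ = (58700 − 3900)/3900 = 14.051.
Solve 58700/(1 + 14.051·e^(−0.47t)) = 44025: 1 + 14.051·e^(−0.47t) = 1.3333, so e^(−0.47t) = 0.0237226.
−0.47·t = ln(0.0237226) = -3.7413, so t = 3.7413/0.47 = 7.9603.

7.96 months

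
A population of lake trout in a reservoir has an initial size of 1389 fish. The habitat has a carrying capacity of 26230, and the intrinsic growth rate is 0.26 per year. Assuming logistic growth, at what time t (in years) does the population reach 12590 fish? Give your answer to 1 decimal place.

10.8 years

A = (K − N₀)/N₀ = (26230 − 1389)/1389 = 17.884.
Solve 26230/(1 + 17.884·e^(−0.26t)) = 12590: 1 + 17.884·e^(−0.26t) = 2.0834, so e^(−0.26t) = 0.060579.
−0.26·t = ln(0.060579) = -2.8038, so t = 2.8038/0.26 = 10.784.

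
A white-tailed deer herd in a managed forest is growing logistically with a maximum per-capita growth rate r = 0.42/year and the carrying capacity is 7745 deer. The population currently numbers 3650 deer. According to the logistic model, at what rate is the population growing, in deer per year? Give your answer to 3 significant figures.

811 deer per year

dN/dt = rN(1 − N/K) = 0.42 × 3650 × (1 − 3650/7745).
1 − 3650/7745 = 0.52873; dN/dt = 0.42 × 3650 × 0.52873 = 810.54.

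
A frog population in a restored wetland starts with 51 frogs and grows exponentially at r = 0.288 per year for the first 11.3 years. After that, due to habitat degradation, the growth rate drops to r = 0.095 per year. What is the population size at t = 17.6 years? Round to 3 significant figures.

2400 frogs

Phase 1: N(11.3) = 51·e^(0.288×11.3) = 51·e^3.254 = 1321.11.
Phase 2 runs for 17.6 − 11.3 = 6.3 years at r = 0.095.
N(17.6) = 1321.11·e^(0.095×6.3) = 1321.11·e^0.5985 = 2403.61.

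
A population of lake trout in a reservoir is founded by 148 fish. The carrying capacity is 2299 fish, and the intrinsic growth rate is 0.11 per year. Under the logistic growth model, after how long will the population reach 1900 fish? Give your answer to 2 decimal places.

A = (K − N₀)/N₀ = (2299 − 148)/148 = 14.534.
Solve 2299/(1 + 14.534·e^(−0.11t)) = 1900: 1 + 14.534·e^(−0.11t) = 1.21, so e^(−0.11t) = 0.0144491.
−0.11·t = ln(0.0144491) = -4.2371, so t = 4.2371/0.11 = 38.519.

38.52 years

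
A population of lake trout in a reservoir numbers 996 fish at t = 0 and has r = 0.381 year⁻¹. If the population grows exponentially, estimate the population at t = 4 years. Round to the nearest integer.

N(t) = N₀·e^(rt) = 996 × e^(0.381×4) = 996 × e^1.524.
e^1.524 ≈ 4.5906, so N ≈ 996 × 4.5906 = 4572.19.

4572 fish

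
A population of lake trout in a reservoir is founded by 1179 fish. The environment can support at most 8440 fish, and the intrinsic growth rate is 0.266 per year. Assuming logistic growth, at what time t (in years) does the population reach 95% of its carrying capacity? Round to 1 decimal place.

A = (K − N₀)/N₀ = (8440 − 1179)/1179 = 6.1586.
Solve 8440/(1 + 6.1586·e^(−0.266t)) = 8018: 1 + 6.1586·e^(−0.266t) = 1.0526, so e^(−0.266t) = 0.00854602.
−0.266·t = ln(0.00854602) = -4.7623, so t = 4.7623/0.266 = 17.903.

17.9 years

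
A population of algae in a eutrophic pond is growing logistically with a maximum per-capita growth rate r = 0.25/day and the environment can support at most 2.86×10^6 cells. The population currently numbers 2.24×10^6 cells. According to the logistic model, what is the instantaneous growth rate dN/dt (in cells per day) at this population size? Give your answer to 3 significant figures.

dN/dt = rN(1 − N/K) = 0.25 × 2.24×10^6 × (1 − 2.24×10^6/2.86×10^6).
1 − 2.24×10^6/2.86×10^6 = 0.21678; dN/dt = 0.25 × 2.24×10^6 × 0.21678 = 1.21399×10^5.

121000 cells per day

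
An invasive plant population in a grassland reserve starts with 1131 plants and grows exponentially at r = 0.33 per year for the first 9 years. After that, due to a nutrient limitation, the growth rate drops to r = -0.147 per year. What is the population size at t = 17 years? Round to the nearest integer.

6801 plants

Phase 1: N(9) = 1131·e^(0.33×9) = 1131·e^2.97 = 22045.4.
Phase 2 runs for 17 − 9 = 8 years at r = -0.147.
N(17) = 22045.4·e^(-0.147×8) = 22045.4·e^-1.176 = 6801.22.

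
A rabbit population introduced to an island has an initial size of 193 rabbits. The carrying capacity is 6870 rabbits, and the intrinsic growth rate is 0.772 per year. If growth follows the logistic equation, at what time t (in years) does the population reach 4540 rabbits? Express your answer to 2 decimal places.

A = (K − N₀)/N₀ = (6870 − 193)/193 = 34.596.
Solve 6870/(1 + 34.596·e^(−0.772t)) = 4540: 1 + 34.596·e^(−0.772t) = 1.5132, so e^(−0.772t) = 0.0148346.
−0.772·t = ln(0.0148346) = -4.2108, so t = 4.2108/0.772 = 5.4544.

5.45 years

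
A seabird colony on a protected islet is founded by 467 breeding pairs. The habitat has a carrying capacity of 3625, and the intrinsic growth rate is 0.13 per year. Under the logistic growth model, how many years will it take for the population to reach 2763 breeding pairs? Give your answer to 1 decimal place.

A = (K − N₀)/N₀ = (3625 − 467)/467 = 6.7623.
Solve 3625/(1 + 6.7623·e^(−0.13t)) = 2763: 1 + 6.7623·e^(−0.13t) = 1.312, so e^(−0.13t) = 0.0461351.
−0.13·t = ln(0.0461351) = -3.0762, so t = 3.0762/0.13 = 23.663.

23.7 years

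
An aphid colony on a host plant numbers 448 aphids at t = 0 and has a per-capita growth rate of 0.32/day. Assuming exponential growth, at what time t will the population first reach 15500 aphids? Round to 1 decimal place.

Set N₀·e^(rt) = 15500: e^(0.32·t) = 15500/448 = 34.598.
0.32·t = ln(34.598) = 3.5438, so t = 3.5438/0.32 = 11.074.

11.1 days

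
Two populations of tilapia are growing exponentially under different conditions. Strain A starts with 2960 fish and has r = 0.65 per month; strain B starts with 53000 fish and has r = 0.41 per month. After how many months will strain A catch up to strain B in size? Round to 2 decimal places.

12.02 months

Set 2960·e^(0.65t) = 53000·e^(0.41t).
e^((0.65 − 0.41)t) = 53000/2960 → e^(0.24·t) = 17.905.
0.24·t = ln(17.905) = 2.8851, so t = 2.8851/0.24 = 12.021.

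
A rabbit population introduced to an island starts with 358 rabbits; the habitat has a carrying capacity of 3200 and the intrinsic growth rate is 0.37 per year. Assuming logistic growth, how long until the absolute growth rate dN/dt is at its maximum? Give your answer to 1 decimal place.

Logistic growth is fastest at N = K/2 = 1600.
A = (K − N₀)/N₀ = 7.9385. Set K/(1 + A·e^(−rt)) = K/2 → A·e^(−rt) = 1.
e^(−0.37t) = 1/7.9385 = 0.125968, so t = ln(7.9385)/0.37 = 2.0717/0.37 = 5.5993.

5.6 years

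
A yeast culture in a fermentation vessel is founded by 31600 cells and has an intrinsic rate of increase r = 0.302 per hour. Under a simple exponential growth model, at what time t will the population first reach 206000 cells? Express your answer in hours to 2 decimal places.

Set N₀·e^(rt) = 206000: e^(0.302·t) = 206000/31600 = 6.519.
0.302·t = ln(6.519) = 1.8747, so t = 1.8747/0.302 = 6.2077.

6.21 hours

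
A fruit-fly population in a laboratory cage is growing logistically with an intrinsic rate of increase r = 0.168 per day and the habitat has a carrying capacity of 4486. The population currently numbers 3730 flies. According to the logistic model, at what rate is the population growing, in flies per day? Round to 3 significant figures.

106 flies per day

dN/dt = rN(1 − N/K) = 0.168 × 3730 × (1 − 3730/4486).
1 − 3730/4486 = 0.16852; dN/dt = 0.168 × 3730 × 0.16852 = 105.6.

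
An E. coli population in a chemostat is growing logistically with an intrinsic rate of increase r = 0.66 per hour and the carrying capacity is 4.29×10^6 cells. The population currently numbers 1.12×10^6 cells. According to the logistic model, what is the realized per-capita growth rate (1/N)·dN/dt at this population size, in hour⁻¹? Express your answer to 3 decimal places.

0.488 per hour

(1/N)·dN/dt = r(1 − N/K) = 0.66 × (1 − 1.12×10^6/4.29×10^6).
= 0.66 × 0.73893 = 0.48769.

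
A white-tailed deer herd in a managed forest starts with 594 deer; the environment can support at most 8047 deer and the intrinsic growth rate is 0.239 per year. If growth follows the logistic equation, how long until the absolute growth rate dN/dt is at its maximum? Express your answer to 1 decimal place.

10.6 years

Logistic growth is fastest at N = K/2 = 4023.5.
A = (K − N₀)/N₀ = 12.547. Set K/(1 + A·e^(−rt)) = K/2 → A·e^(−rt) = 1.
e^(−0.239t) = 1/12.547 = 0.0796994, so t = ln(12.547)/0.239 = 2.5295/0.239 = 10.584.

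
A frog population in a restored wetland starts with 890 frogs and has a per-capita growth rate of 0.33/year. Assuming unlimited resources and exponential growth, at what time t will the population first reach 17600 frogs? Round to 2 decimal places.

9.04 years

Set N₀·e^(rt) = 17600: e^(0.33·t) = 17600/890 = 19.775.
0.33·t = ln(19.775) = 2.9844, so t = 2.9844/0.33 = 9.0437.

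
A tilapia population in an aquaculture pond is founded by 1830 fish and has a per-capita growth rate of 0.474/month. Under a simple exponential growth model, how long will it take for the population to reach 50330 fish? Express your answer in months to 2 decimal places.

Set N₀·e^(rt) = 50330: e^(0.474·t) = 50330/1830 = 27.503.
0.474·t = ln(27.503) = 3.3143, so t = 3.3143/0.474 = 6.9922.

6.99 months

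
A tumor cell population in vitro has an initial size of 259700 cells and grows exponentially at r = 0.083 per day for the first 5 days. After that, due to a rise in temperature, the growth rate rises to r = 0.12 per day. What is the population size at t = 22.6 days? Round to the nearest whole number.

Phase 1: N(5) = 259700·e^(0.083×5) = 259700·e^0.415 = 393282.
Phase 2 runs for 22.6 − 5 = 17.6 days at r = 0.12.
N(22.6) = 393282·e^(0.12×17.6) = 393282·e^2.112 = 3.25038×10^6.

3250380 cells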